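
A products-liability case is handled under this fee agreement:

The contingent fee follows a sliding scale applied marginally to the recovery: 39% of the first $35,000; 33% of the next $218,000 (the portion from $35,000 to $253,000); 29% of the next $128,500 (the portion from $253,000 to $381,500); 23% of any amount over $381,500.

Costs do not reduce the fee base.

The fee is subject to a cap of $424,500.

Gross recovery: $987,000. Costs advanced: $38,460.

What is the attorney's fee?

Fee base is the gross recovery, $987,000; costs are reimbursed separately.
First $35,000 at 39% = $13,650.00
Next $218,000 at 33% = $71,940.00
Next $128,500 at 29% = $37,265.00
Remaining $605,500 at 23% = $139,265.00
Fee: $13,650.00 + $71,940.00 + $37,265.00 + $139,265.00 = $262,120.00
$262,120.00 is under the $424,500 cap.

$262,120.00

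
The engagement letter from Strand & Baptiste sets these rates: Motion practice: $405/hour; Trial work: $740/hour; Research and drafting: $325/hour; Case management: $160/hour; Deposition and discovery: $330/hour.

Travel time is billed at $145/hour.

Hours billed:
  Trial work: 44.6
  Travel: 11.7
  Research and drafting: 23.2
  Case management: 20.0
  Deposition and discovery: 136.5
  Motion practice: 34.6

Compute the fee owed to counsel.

Motion practice: 34.6 × $405 = $14,013.00
Trial work: 44.6 × $740 = $33,004.00
Research and drafting: 23.2 × $325 = $7,540.00
Case management: 20.0 × $160 = $3,200.00
Deposition and discovery: 136.5 × $330 = $45,045.00
Subtotal: $14,013.00 + $33,004.00 + $7,540.00 + $3,200.00 + $45,045.00 = $102,802.00
Travel: 11.7 × $145 = $1,696.50
Total: $102,802.00 + $1,696.50 = $104,498.50

$104,498.50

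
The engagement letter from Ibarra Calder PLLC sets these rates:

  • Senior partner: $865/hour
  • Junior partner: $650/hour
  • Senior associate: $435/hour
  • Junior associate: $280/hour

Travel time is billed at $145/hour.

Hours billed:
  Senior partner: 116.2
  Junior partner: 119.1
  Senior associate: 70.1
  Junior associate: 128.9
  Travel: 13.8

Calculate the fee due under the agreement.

Senior partner: 116.2 × $865 = $100,513.00
Junior partner: 119.1 × $650 = $77,415.00
Senior associate: 70.1 × $435 = $30,493.50
Junior associate: 128.9 × $280 = $36,092.00
Subtotal: $100,513.00 + $77,415.00 + $30,493.50 + $36,092.00 = $244,513.50
Travel: 13.8 × $145 = $2,001.00
Total: $244,513.50 + $2,001.00 = $246,514.50

$246,514.50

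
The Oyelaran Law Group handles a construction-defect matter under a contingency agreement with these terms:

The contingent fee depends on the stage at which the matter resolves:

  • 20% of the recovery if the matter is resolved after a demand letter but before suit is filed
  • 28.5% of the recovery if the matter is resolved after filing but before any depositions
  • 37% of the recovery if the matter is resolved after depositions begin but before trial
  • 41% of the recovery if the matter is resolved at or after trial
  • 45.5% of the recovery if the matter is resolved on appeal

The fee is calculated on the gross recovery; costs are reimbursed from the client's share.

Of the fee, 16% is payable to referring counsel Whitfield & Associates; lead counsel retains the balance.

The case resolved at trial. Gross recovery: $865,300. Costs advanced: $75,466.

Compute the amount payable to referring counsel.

Fee base is the gross recovery, $865,300; costs are reimbursed separately.
The matter resolved at trial, so the 41% rate applies.
$865,300 × 41% = $354,773.00
Referral share: 16% of $354,773.00 = $56,763.68; lead counsel retains $354,773.00 − $56,763.68 = $298,009.32.

$56,763.68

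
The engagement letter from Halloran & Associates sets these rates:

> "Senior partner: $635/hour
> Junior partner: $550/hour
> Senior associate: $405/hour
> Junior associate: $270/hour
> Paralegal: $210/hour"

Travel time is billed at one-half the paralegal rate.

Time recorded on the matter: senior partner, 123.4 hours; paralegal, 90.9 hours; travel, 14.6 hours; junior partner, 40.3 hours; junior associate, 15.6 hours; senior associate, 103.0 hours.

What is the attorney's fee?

Senior partner: 123.4 × $635 = $78,359.00
Junior partner: 40.3 × $550 = $22,165.00
Senior associate: 103.0 × $405 = $41,715.00
Junior associate: 15.6 × $270 = $4,212.00
Paralegal: 90.9 × $210 = $19,089.00
Subtotal: $78,359.00 + $22,165.00 + $41,715.00 + $4,212.00 + $19,089.00 = $165,540.00
Travel: 14.6 × ($210 ÷ 2) = 14.6 × $105.00 = $1,533.00
Total: $165,540.00 + $1,533.00 = $167,073.00

$167,073.00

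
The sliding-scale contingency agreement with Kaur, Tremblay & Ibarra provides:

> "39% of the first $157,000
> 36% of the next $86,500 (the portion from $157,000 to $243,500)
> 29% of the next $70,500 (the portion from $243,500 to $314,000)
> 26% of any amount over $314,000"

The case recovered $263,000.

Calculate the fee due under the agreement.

First $157,000 at 39% = $61,230.00
Next $86,500 at 36% = $31,140.00
Remaining $19,500 at 29% = $5,655.00
Fee: $61,230.00 + $31,140.00 + $5,655.00 = $98,025.00

$98,025.00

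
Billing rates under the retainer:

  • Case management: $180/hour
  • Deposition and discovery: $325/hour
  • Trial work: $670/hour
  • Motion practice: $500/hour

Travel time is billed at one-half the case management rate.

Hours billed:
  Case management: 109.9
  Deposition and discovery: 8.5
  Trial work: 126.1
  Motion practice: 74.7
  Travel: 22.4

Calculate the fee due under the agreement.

$146,397.50

Case management: 109.9 × $180 = $19,782.00
Deposition and discovery: 8.5 × $325 = $2,762.50
Trial work: 126.1 × $670 = $84,487.00
Motion practice: 74.7 × $500 = $37,350.00
Subtotal: $19,782.00 + $2,762.50 + $84,487.00 + $37,350.00 = $144,381.50
Travel: 22.4 × ($180 ÷ 2) = 22.4 × $90.00 = $2,016.00
Total: $144,381.50 + $2,016.00 = $146,397.50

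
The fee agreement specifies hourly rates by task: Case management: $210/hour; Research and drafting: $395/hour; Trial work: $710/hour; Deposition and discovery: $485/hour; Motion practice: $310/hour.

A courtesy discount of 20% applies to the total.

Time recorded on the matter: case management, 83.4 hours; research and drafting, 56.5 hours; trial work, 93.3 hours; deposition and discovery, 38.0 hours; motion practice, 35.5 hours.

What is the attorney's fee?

$108,407.60

Case management: 83.4 × $210 = $17,514.00
Research and drafting: 56.5 × $395 = $22,317.50
Trial work: 93.3 × $710 = $66,243.00
Deposition and discovery: 38.0 × $485 = $18,430.00
Motion practice: 35.5 × $310 = $11,005.00
Subtotal: $135,509.50
Less 20% discount: −$27,101.90
Total: $135,509.50 − $27,101.90 = $108,407.60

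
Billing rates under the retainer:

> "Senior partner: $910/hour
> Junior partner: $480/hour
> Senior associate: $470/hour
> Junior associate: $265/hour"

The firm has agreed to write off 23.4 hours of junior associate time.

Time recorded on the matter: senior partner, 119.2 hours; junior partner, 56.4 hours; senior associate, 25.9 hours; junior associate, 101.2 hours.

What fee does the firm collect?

$168,334.00

Senior partner: 119.2 × $910 = $108,472.00
Junior partner: 56.4 × $480 = $27,072.00
Senior associate: 25.9 × $470 = $12,173.00
Junior associate: 101.2 × $265 = $26,818.00
Subtotal: $174,535.00
Write-off: 23.4 × $265 = $6,201.00
Total: $174,535.00 − $6,201.00 = $168,334.00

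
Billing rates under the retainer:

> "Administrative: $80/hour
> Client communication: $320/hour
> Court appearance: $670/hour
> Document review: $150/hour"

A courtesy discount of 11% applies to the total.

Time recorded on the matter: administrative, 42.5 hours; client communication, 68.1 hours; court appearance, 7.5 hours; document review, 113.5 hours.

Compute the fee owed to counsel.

Administrative: 42.5 × $80 = $3,400.00
Client communication: 68.1 × $320 = $21,792.00
Court appearance: 7.5 × $670 = $5,025.00
Document review: 113.5 × $150 = $17,025.00
Subtotal: $47,242.00
Less 11% discount: −$5,196.62
Total: $47,242.00 − $5,196.62 = $42,045.38

$42,045.38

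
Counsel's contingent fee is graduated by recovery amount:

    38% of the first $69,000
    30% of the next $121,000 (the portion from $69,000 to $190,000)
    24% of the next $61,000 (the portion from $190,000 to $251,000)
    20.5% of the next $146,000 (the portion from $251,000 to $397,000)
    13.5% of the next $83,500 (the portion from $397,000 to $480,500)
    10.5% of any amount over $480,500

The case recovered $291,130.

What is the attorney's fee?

$85,386.65

First $69,000 at 38% = $26,220.00
Next $121,000 at 30% = $36,300.00
Next $61,000 at 24% = $14,640.00
Remaining $40,130 at 20.5% = $8,226.65
Fee: $26,220.00 + $36,300.00 + $14,640.00 + $8,226.65 = $85,386.65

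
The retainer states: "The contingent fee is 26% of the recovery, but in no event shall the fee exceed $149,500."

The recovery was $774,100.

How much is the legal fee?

$149,500.00

26% of $774,100 = $201,266.00
That exceeds the $149,500 cap, so the fee is capped at $149,500.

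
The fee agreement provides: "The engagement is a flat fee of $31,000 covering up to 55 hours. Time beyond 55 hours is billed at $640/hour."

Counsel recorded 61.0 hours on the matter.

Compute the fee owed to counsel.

$34,840.00

Flat fee: $31,000.00
Excess hours: 61.0 − 55 = 6.0
Overrun: 6.0 × $640 = $3,840.00
Total: $31,000.00 + $3,840.00 = $34,840.00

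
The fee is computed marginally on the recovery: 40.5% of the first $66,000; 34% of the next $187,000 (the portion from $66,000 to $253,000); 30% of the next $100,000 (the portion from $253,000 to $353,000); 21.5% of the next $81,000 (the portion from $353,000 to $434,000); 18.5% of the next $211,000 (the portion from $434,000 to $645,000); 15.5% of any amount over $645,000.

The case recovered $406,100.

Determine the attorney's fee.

$131,726.50

First $66,000 at 40.5% = $26,730.00
Next $187,000 at 34% = $63,580.00
Next $100,000 at 30% = $30,000.00
Remaining $53,100 at 21.5% = $11,416.50
Fee: $26,730.00 + $63,580.00 + $30,000.00 + $11,416.50 = $131,726.50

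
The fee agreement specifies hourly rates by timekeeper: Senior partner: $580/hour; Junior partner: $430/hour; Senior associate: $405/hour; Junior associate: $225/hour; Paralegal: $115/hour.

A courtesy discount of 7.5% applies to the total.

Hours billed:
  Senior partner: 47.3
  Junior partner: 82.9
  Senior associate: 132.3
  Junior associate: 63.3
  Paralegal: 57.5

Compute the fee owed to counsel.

Senior partner: 47.3 × $580 = $27,434.00
Junior partner: 82.9 × $430 = $35,647.00
Senior associate: 132.3 × $405 = $53,581.50
Junior associate: 63.3 × $225 = $14,242.50
Paralegal: 57.5 × $115 = $6,612.50
Subtotal: $137,517.50
Less 7.5% discount: −$10,313.81
Total: $137,517.50 − $10,313.81 = $127,203.69

$127,203.69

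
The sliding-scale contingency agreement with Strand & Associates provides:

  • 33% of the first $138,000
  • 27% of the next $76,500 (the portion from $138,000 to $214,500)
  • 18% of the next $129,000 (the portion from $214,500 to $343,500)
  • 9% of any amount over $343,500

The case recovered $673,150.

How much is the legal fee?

First $138,000 at 33% = $45,540.00
Next $76,500 at 27% = $20,655.00
Next $129,000 at 18% = $23,220.00
Remaining $329,650 at 9% = $29,668.50
Fee: $45,540.00 + $20,655.00 + $23,220.00 + $29,668.50 = $119,083.50

$119,083.50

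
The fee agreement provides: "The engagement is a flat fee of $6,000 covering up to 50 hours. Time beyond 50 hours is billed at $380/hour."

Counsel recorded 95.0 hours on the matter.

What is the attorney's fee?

$23,100.00

Flat fee: $6,000.00
Excess hours: 95.0 − 50 = 45.0
Overrun: 45.0 × $380 = $17,100.00
Total: $6,000.00 + $17,100.00 = $23,100.00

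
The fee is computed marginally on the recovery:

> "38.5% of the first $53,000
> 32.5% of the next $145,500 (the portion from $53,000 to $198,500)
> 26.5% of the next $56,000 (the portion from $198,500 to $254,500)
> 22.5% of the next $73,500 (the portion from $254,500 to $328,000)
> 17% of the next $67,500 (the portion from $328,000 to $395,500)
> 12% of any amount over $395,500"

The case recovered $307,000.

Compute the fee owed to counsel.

First $53,000 at 38.5% = $20,405.00
Next $145,500 at 32.5% = $47,287.50
Next $56,000 at 26.5% = $14,840.00
Remaining $52,500 at 22.5% = $11,812.50
Fee: $20,405.00 + $47,287.50 + $14,840.00 + $11,812.50 = $94,345.00

$94,345.00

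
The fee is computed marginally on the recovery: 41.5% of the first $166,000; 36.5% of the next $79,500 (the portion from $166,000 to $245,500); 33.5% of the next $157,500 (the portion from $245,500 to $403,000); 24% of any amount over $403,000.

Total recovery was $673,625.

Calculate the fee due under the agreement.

First $166,000 at 41.5% = $68,890.00
Next $79,500 at 36.5% = $29,017.50
Next $157,500 at 33.5% = $52,762.50
Remaining $270,625 at 24% = $64,950.00
Fee: $68,890.00 + $29,017.50 + $52,762.50 + $64,950.00 = $215,620.00

$215,620.00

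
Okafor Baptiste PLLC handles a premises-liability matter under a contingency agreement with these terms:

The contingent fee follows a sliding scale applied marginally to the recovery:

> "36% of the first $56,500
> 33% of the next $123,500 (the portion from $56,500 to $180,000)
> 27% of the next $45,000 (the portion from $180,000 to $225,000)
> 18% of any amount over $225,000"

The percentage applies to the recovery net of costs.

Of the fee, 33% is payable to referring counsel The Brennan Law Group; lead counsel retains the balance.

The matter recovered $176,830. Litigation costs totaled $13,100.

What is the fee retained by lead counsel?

Fee base (net of costs): $176,830 − $13,100 = $163,730
First $56,500 at 36% = $20,340.00
Remaining $107,230 at 33% = $35,385.90
Fee: $20,340.00 + $35,385.90 = $55,725.90
Referral share: 33% of $55,725.90 = $18,389.55; lead counsel retains $55,725.90 − $18,389.55 = $37,336.35.

$37,336.35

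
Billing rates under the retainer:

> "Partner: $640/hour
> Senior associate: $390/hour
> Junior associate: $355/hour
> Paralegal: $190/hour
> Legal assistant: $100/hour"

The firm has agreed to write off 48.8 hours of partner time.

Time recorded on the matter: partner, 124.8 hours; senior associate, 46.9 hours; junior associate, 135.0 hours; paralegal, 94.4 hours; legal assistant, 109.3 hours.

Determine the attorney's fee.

Partner: 124.8 × $640 = $79,872.00
Senior associate: 46.9 × $390 = $18,291.00
Junior associate: 135.0 × $355 = $47,925.00
Paralegal: 94.4 × $190 = $17,936.00
Legal assistant: 109.3 × $100 = $10,930.00
Subtotal: $174,954.00
Write-off: 48.8 × $640 = $31,232.00
Total: $174,954.00 − $31,232.00 = $143,722.00

$143,722.00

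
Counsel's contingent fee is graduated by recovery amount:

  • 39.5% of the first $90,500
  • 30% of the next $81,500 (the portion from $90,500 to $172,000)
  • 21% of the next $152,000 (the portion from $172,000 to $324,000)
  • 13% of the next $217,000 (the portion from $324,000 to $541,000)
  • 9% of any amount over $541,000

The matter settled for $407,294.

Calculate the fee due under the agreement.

First $90,500 at 39.5% = $35,747.50
Next $81,500 at 30% = $24,450.00
Next $152,000 at 21% = $31,920.00
Remaining $83,294 at 13% = $10,828.22
Fee: $35,747.50 + $24,450.00 + $31,920.00 + $10,828.22 = $102,945.72

$102,945.72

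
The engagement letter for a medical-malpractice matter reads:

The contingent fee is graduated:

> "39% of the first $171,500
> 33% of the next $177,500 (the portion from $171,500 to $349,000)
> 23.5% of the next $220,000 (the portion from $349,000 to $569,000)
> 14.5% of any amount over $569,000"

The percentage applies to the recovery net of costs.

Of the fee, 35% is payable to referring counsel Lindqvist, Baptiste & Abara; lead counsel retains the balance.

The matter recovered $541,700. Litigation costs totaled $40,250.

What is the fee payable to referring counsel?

Fee base (net of costs): $541,700 − $40,250 = $501,450
First $171,500 at 39% = $66,885.00
Next $177,500 at 33% = $58,575.00
Remaining $152,450 at 23.5% = $35,825.75
Fee: $66,885.00 + $58,575.00 + $35,825.75 = $161,285.75
Referral share: 35% of $161,285.75 = $56,450.01; lead counsel retains $161,285.75 − $56,450.01 = $104,835.74.

$56,450.01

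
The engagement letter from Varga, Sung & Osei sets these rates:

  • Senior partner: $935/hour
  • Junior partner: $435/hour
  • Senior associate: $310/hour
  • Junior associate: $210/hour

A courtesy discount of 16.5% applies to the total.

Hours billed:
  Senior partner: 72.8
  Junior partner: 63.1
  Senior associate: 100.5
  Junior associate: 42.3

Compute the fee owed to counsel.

Senior partner: 72.8 × $935 = $68,068.00
Junior partner: 63.1 × $435 = $27,448.50
Senior associate: 100.5 × $310 = $31,155.00
Junior associate: 42.3 × $210 = $8,883.00
Subtotal: $135,554.50
Less 16.5% discount: −$22,366.49
Total: $135,554.50 − $22,366.49 = $113,188.01

$113,188.01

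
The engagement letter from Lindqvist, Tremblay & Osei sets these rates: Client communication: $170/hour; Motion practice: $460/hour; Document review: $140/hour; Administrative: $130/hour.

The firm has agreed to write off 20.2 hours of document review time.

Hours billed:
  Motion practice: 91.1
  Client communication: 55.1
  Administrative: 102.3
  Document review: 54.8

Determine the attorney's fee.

$69,416.00

Client communication: 55.1 × $170 = $9,367.00
Motion practice: 91.1 × $460 = $41,906.00
Document review: 54.8 × $140 = $7,672.00
Administrative: 102.3 × $130 = $13,299.00
Subtotal: $72,244.00
Write-off: 20.2 × $140 = $2,828.00
Total: $72,244.00 − $2,828.00 = $69,416.00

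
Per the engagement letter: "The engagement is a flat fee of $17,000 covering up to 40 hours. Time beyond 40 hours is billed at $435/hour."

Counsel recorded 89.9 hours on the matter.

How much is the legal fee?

Flat fee: $17,000.00
Excess hours: 89.9 − 40 = 49.9
Overrun: 49.9 × $435 = $21,706.50
Total: $17,000.00 + $21,706.50 = $38,706.50

$38,706.50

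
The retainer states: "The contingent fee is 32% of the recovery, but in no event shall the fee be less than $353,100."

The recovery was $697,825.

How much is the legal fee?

$353,100.00

32% of $697,825 = $223,304.00
That is below the $353,100 minimum, so the minimum applies.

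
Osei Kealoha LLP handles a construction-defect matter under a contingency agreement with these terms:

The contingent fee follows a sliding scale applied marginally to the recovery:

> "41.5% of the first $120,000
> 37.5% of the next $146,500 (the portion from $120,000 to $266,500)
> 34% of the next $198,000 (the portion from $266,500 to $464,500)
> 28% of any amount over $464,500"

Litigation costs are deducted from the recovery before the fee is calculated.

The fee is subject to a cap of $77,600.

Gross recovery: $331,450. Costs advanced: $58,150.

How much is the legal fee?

Fee base (net of costs): $331,450 − $58,150 = $273,300
First $120,000 at 41.5% = $49,800.00
Next $146,500 at 37.5% = $54,937.50
Remaining $6,800 at 34% = $2,312.00
Fee: $49,800.00 + $54,937.50 + $2,312.00 = $107,049.50
$107,049.50 exceeds the $77,600 cap, so the fee is capped at $77,600.00.

$77,600.00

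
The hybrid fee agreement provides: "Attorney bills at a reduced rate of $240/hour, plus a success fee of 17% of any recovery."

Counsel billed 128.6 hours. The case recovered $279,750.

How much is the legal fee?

$78,421.50

Hourly: 128.6 × $240 = $30,864.00
Success fee: 17% of $279,750 = $47,557.50
Total: $30,864.00 + $47,557.50 = $78,421.50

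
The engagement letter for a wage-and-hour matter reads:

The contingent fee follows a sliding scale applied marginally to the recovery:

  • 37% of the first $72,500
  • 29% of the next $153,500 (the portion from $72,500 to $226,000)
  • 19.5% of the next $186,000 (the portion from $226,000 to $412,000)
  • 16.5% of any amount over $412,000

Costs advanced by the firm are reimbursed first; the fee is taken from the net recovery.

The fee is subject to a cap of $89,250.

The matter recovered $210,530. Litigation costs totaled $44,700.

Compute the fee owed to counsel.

$53,890.70

Fee base (net of costs): $210,530 − $44,700 = $165,830
First $72,500 at 37% = $26,825.00
Remaining $93,330 at 29% = $27,065.70
Fee: $26,825.00 + $27,065.70 = $53,890.70
$53,890.70 is under the $89,250 cap.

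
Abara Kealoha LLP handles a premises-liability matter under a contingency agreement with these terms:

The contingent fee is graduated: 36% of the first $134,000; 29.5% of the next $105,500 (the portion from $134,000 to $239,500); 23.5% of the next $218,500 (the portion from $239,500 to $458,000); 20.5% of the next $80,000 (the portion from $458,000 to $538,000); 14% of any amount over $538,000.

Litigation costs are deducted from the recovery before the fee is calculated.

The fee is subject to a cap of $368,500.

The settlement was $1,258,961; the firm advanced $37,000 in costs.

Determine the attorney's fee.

Fee base (net of costs): $1,258,961 − $37,000 = $1,221,961
First $134,000 at 36% = $48,240.00
Next $105,500 at 29.5% = $31,122.50
Next $218,500 at 23.5% = $51,347.50
Next $80,000 at 20.5% = $16,400.00
Remaining $683,961 at 14% = $95,754.54
Fee: $48,240.00 + $31,122.50 + $51,347.50 + $16,400.00 + $95,754.54 = $242,864.54
$242,864.54 is under the $368,500 cap.

$242,864.54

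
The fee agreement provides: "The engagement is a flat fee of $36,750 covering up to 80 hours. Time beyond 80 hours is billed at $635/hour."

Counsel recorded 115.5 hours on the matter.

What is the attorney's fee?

$59,292.50

Flat fee: $36,750.00
Excess hours: 115.5 − 80 = 35.5
Overrun: 35.5 × $635 = $22,542.50
Total: $36,750.00 + $22,542.50 = $59,292.50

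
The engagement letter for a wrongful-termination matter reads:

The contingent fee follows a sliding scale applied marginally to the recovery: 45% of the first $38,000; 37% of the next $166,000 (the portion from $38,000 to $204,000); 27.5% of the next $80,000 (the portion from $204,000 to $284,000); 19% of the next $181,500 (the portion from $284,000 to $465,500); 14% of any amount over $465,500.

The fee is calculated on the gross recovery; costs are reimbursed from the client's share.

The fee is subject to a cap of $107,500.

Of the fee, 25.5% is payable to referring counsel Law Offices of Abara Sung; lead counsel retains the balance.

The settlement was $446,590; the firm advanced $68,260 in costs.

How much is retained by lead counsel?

$80,087.50

Fee base is the gross recovery, $446,590; costs are reimbursed separately.
First $38,000 at 45% = $17,100.00
Next $166,000 at 37% = $61,420.00
Next $80,000 at 27.5% = $22,000.00
Remaining $162,590 at 19% = $30,892.10
Fee: $17,100.00 + $61,420.00 + $22,000.00 + $30,892.10 = $131,412.10
$131,412.10 exceeds the $107,500 cap, so the fee is capped at $107,500.00.
Referral share: 25.5% of $107,500.00 = $27,412.50; lead counsel retains $107,500.00 − $27,412.50 = $80,087.50.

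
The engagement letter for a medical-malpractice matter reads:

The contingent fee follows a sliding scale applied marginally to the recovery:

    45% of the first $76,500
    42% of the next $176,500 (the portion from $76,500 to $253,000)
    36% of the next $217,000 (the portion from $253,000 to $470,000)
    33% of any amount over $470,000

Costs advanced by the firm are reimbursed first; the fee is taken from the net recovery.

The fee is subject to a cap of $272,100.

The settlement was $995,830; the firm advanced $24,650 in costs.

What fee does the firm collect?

$272,100.00

Fee base (net of costs): $995,830 − $24,650 = $971,180
First $76,500 at 45% = $34,425.00
Next $176,500 at 42% = $74,130.00
Next $217,000 at 36% = $78,120.00
Remaining $501,180 at 33% = $165,389.40
Fee: $34,425.00 + $74,130.00 + $78,120.00 + $165,389.40 = $352,064.40
$352,064.40 exceeds the $272,100 cap, so the fee is capped at $272,100.00.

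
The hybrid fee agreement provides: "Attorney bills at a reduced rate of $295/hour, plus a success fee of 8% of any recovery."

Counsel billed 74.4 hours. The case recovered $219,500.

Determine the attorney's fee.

$39,508.00

Hourly: 74.4 × $295 = $21,948.00
Success fee: 8% of $219,500 = $17,560.00
Total: $21,948.00 + $17,560.00 = $39,508.00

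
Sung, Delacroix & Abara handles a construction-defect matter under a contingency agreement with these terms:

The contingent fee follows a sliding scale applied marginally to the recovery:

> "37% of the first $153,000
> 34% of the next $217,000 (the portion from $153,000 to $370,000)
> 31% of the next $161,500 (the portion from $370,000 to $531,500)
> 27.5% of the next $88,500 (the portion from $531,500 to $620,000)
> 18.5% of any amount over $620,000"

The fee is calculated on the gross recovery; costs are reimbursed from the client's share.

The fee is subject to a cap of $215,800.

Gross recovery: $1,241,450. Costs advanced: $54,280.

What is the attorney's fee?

Fee base is the gross recovery, $1,241,450; costs are reimbursed separately.
First $153,000 at 37% = $56,610.00
Next $217,000 at 34% = $73,780.00
Next $161,500 at 31% = $50,065.00
Next $88,500 at 27.5% = $24,337.50
Remaining $621,450 at 18.5% = $114,968.25
Fee: $56,610.00 + $73,780.00 + $50,065.00 + $24,337.50 + $114,968.25 = $319,760.75
$319,760.75 exceeds the $215,800 cap, so the fee is capped at $215,800.00.

$215,800.00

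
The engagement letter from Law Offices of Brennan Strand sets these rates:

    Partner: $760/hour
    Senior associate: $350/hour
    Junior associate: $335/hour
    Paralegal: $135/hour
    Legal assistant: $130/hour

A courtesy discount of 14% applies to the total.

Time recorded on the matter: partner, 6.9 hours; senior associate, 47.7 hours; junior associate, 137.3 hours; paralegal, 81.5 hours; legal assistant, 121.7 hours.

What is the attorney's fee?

Partner: 6.9 × $760 = $5,244.00
Senior associate: 47.7 × $350 = $16,695.00
Junior associate: 137.3 × $335 = $45,995.50
Paralegal: 81.5 × $135 = $11,002.50
Legal assistant: 121.7 × $130 = $15,821.00
Subtotal: $94,758.00
Less 14% discount: −$13,266.12
Total: $94,758.00 − $13,266.12 = $81,491.88

$81,491.88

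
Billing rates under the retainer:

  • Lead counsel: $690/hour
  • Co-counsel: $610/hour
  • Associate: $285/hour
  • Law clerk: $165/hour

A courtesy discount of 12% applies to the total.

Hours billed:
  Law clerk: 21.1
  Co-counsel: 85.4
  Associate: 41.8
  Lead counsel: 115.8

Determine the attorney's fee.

$129,703.64

Lead counsel: 115.8 × $690 = $79,902.00
Co-counsel: 85.4 × $610 = $52,094.00
Associate: 41.8 × $285 = $11,913.00
Law clerk: 21.1 × $165 = $3,481.50
Subtotal: $147,390.50
Less 12% discount: −$17,686.86
Total: $147,390.50 − $17,686.86 = $129,703.64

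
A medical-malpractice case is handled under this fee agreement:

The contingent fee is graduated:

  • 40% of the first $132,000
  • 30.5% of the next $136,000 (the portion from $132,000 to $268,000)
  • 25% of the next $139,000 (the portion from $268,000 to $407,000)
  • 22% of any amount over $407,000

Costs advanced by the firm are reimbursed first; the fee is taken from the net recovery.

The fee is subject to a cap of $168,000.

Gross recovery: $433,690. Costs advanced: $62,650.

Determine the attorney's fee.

Fee base (net of costs): $433,690 − $62,650 = $371,040
First $132,000 at 40% = $52,800.00
Next $136,000 at 30.5% = $41,480.00
Remaining $103,040 at 25% = $25,760.00
Fee: $52,800.00 + $41,480.00 + $25,760.00 = $120,040.00
$120,040.00 is under the $168,000 cap.

$120,040.00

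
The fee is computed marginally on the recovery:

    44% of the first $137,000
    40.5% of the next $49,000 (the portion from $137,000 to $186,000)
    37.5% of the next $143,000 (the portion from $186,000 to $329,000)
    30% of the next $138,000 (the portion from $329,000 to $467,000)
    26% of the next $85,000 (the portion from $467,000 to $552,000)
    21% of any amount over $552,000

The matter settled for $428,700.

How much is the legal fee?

First $137,000 at 44% = $60,280.00
Next $49,000 at 40.5% = $19,845.00
Next $143,000 at 37.5% = $53,625.00
Remaining $99,700 at 30% = $29,910.00
Fee: $60,280.00 + $19,845.00 + $53,625.00 + $29,910.00 = $163,660.00

$163,660.00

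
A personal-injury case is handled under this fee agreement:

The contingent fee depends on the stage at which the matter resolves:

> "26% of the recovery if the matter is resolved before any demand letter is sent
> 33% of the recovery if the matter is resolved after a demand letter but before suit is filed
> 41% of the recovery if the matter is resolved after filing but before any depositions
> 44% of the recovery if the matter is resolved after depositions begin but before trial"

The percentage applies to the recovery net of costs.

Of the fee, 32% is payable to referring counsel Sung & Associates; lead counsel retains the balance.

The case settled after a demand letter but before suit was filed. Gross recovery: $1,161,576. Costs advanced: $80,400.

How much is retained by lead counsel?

$242,615.89

Fee base (net of costs): $1,161,576 − $80,400 = $1,081,176
The matter settled after a demand letter but before suit was filed, so the 33% rate applies.
$1,081,176 × 33% = $356,788.08
Referral share: 32% of $356,788.08 = $114,172.19; lead counsel retains $356,788.08 − $114,172.19 = $242,615.89.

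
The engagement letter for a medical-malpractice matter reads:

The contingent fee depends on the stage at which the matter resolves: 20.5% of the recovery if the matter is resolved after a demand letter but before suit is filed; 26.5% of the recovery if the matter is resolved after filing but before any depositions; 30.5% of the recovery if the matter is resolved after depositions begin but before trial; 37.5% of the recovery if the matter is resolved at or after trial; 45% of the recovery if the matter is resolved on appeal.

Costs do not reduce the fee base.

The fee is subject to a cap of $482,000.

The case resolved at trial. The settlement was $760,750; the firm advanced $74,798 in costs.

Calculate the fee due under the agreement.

$285,281.25

Fee base is the gross recovery, $760,750; costs are reimbursed separately.
The matter resolved at trial, so the 37.5% rate applies.
$760,750 × 37.5% = $285,281.25
$285,281.25 is under the $482,000 cap.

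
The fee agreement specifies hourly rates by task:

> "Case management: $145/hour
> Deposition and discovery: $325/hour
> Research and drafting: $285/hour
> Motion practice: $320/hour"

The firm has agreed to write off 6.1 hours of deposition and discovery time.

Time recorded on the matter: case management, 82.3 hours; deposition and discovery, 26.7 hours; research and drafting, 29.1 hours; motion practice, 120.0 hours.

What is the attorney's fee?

Case management: 82.3 × $145 = $11,933.50
Deposition and discovery: 26.7 × $325 = $8,677.50
Research and drafting: 29.1 × $285 = $8,293.50
Motion practice: 120.0 × $320 = $38,400.00
Subtotal: $67,304.50
Write-off: 6.1 × $325 = $1,982.50
Total: $67,304.50 − $1,982.50 = $65,322.00

$65,322.00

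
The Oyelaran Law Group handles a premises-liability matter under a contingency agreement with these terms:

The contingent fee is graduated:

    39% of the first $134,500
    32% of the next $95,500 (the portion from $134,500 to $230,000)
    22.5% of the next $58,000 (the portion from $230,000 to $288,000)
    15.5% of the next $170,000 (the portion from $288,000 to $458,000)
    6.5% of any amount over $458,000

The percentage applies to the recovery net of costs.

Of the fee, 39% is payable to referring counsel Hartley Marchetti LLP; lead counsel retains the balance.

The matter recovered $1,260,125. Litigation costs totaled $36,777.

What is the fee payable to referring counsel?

Fee base (net of costs): $1,260,125 − $36,777 = $1,223,348
First $134,500 at 39% = $52,455.00
Next $95,500 at 32% = $30,560.00
Next $58,000 at 22.5% = $13,050.00
Next $170,000 at 15.5% = $26,350.00
Remaining $765,348 at 6.5% = $49,747.62
Fee: $52,455.00 + $30,560.00 + $13,050.00 + $26,350.00 + $49,747.62 = $172,162.62
Referral share: 39% of $172,162.62 = $67,143.42; lead counsel retains $172,162.62 − $67,143.42 = $105,019.20.

$67,143.42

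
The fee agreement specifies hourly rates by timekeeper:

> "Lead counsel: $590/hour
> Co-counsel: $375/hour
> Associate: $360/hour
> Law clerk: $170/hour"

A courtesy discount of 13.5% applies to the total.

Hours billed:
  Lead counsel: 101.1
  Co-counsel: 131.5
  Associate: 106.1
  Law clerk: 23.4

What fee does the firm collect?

$130,732.21

Lead counsel: 101.1 × $590 = $59,649.00
Co-counsel: 131.5 × $375 = $49,312.50
Associate: 106.1 × $360 = $38,196.00
Law clerk: 23.4 × $170 = $3,978.00
Subtotal: $151,135.50
Less 13.5% discount: −$20,403.29
Total: $151,135.50 − $20,403.29 = $130,732.21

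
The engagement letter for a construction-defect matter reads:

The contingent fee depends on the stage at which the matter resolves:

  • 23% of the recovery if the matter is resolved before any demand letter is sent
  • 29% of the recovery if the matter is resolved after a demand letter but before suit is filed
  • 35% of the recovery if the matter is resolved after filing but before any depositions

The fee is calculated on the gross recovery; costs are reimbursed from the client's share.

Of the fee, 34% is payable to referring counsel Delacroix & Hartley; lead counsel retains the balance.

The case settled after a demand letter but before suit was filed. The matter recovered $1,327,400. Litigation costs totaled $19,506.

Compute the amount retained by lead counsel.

$254,064.36

Fee base is the gross recovery, $1,327,400; costs are reimbursed separately.
The matter settled after a demand letter but before suit was filed, so the 29% rate applies.
$1,327,400 × 29% = $384,946.00
Referral share: 34% of $384,946.00 = $130,881.64; lead counsel retains $384,946.00 − $130,881.64 = $254,064.36.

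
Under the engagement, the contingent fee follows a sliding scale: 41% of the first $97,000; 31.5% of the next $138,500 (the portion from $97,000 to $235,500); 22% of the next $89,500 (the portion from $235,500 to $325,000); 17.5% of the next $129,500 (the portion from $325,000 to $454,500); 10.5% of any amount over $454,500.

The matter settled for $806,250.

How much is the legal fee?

First $97,000 at 41% = $39,770.00
Next $138,500 at 31.5% = $43,627.50
Next $89,500 at 22% = $19,690.00
Next $129,500 at 17.5% = $22,662.50
Remaining $351,750 at 10.5% = $36,933.75
Fee: $39,770.00 + $43,627.50 + $19,690.00 + $22,662.50 + $36,933.75 = $162,683.75

$162,683.75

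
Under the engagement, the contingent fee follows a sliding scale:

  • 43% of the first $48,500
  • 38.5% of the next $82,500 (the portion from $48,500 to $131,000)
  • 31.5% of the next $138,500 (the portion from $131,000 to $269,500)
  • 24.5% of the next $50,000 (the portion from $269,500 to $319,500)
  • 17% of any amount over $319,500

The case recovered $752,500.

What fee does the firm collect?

First $48,500 at 43% = $20,855.00
Next $82,500 at 38.5% = $31,762.50
Next $138,500 at 31.5% = $43,627.50
Next $50,000 at 24.5% = $12,250.00
Remaining $433,000 at 17% = $73,610.00
Fee: $20,855.00 + $31,762.50 + $43,627.50 + $12,250.00 + $73,610.00 = $182,105.00

$182,105.00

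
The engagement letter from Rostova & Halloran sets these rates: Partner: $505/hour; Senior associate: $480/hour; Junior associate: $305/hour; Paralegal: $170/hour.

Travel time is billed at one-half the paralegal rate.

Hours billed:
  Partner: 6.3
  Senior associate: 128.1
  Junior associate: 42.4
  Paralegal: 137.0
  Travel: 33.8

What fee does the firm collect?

Partner: 6.3 × $505 = $3,181.50
Senior associate: 128.1 × $480 = $61,488.00
Junior associate: 42.4 × $305 = $12,932.00
Paralegal: 137.0 × $170 = $23,290.00
Subtotal: $3,181.50 + $61,488.00 + $12,932.00 + $23,290.00 = $100,891.50
Travel: 33.8 × ($170 ÷ 2) = 33.8 × $85.00 = $2,873.00
Total: $100,891.50 + $2,873.00 = $103,764.50

$103,764.50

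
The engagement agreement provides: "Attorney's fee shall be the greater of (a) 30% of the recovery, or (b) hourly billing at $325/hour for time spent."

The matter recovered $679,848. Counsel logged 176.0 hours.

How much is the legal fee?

(a) 30% of $679,848 = $203,954.40
(b) 176.0 × $325 = $57,200.00
The greater is (a): $203,954.40.

$203,954.40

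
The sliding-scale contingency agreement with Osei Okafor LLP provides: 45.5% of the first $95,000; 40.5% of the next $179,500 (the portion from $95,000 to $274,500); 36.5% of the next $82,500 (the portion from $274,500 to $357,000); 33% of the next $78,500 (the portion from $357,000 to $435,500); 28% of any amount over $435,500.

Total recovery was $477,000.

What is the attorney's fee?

$183,560.00

First $95,000 at 45.5% = $43,225.00
Next $179,500 at 40.5% = $72,697.50
Next $82,500 at 36.5% = $30,112.50
Next $78,500 at 33% = $25,905.00
Remaining $41,500 at 28% = $11,620.00
Fee: $43,225.00 + $72,697.50 + $30,112.50 + $25,905.00 + $11,620.00 = $183,560.00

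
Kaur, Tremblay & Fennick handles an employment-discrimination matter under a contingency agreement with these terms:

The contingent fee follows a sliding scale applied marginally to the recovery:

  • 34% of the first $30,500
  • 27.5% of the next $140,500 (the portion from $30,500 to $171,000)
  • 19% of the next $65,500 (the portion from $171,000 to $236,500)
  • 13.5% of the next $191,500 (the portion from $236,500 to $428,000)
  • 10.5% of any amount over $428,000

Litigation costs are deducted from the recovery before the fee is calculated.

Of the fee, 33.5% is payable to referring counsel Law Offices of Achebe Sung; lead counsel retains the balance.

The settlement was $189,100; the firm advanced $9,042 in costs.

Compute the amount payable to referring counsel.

Fee base (net of costs): $189,100 − $9,042 = $180,058
First $30,500 at 34% = $10,370.00
Next $140,500 at 27.5% = $38,637.50
Remaining $9,058 at 19% = $1,721.02
Fee: $10,370.00 + $38,637.50 + $1,721.02 = $50,728.52
Referral share: 33.5% of $50,728.52 = $16,994.05; lead counsel retains $50,728.52 − $16,994.05 = $33,734.47.

$16,994.05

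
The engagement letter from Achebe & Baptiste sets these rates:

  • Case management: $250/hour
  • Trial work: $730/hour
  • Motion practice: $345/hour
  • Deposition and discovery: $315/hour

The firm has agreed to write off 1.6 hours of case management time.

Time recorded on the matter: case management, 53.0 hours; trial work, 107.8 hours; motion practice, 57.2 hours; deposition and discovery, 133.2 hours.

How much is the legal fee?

Case management: 53.0 × $250 = $13,250.00
Trial work: 107.8 × $730 = $78,694.00
Motion practice: 57.2 × $345 = $19,734.00
Deposition and discovery: 133.2 × $315 = $41,958.00
Subtotal: $153,636.00
Write-off: 1.6 × $250 = $400.00
Total: $153,636.00 − $400.00 = $153,236.00

$153,236.00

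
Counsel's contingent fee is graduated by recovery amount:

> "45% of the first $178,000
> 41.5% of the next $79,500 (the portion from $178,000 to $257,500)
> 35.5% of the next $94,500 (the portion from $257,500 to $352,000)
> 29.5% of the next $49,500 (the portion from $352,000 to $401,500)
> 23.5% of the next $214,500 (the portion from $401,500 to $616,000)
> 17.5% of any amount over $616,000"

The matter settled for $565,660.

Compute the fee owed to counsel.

$199,820.10

First $178,000 at 45% = $80,100.00
Next $79,500 at 41.5% = $32,992.50
Next $94,500 at 35.5% = $33,547.50
Next $49,500 at 29.5% = $14,602.50
Remaining $164,160 at 23.5% = $38,577.60
Fee: $80,100.00 + $32,992.50 + $33,547.50 + $14,602.50 + $38,577.60 = $199,820.10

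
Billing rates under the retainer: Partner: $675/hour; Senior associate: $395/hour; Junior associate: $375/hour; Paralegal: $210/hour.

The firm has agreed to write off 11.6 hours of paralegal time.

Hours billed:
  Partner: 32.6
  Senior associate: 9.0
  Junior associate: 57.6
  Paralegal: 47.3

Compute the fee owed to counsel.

Partner: 32.6 × $675 = $22,005.00
Senior associate: 9.0 × $395 = $3,555.00
Junior associate: 57.6 × $375 = $21,600.00
Paralegal: 47.3 × $210 = $9,933.00
Subtotal: $57,093.00
Write-off: 11.6 × $210 = $2,436.00
Total: $57,093.00 − $2,436.00 = $54,657.00

$54,657.00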